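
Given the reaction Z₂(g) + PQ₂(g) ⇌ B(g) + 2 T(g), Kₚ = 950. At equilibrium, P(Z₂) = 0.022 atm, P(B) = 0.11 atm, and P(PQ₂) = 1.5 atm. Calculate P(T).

P(T) = 17 atm

At equilibrium, Kₚ = P(B)·P(T)² / (P(Z₂)·P(PQ₂)) = 950.
(0.11)·(P(T))² / ((0.022)·(1.5)) = 950
P(T)² = 285 ⇒ P(T) = 17 atm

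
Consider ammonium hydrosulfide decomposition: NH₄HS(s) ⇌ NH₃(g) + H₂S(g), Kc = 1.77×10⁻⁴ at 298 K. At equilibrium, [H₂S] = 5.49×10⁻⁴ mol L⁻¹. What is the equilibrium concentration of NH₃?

(NH₄HS is a pure solid — omitted from Kc.)
At equilibrium, Kc = [NH₃]·[H₂S] = 1.77×10⁻⁴.
([NH₃])·(5.49×10⁻⁴) = 1.77×10⁻⁴
[NH₃] = 0.322 mol L⁻¹

[NH₃] = 0.322 mol L⁻¹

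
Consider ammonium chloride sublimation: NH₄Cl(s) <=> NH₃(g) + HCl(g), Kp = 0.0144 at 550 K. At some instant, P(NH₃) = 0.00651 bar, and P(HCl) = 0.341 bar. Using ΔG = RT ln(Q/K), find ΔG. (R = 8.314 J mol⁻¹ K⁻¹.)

ΔG = -8.55 kJ/mol

(NH₄Cl is a pure solid — omitted from Qp.)
Qp = P(NH₃)·P(HCl) = (0.00651)·(0.341) = 0.00222
ΔG = RT ln(Qp/Kp) = (8.314 J mol⁻¹ K⁻¹)(550 K) × ln(0.00222/0.0144)
   = (4.573 kJ/mol)(-1.870) = -8.55 kJ/mol
ΔG < 0, so the forward reaction is spontaneous (proceeds forward).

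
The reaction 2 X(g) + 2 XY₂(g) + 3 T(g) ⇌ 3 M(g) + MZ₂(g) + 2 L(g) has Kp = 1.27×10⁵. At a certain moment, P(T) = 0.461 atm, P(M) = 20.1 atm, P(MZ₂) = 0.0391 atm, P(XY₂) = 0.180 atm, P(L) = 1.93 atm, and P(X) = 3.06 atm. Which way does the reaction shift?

toward products

Qp = P(M)³·P(MZ₂)·P(L)² / (P(X)²·P(XY₂)²·P(T)³) = (20.1)³·(0.0391)·(1.93)² / ((3.06)²·(0.180)²·(0.461)³) = 39800
Qp = 39800 < Kp = 1.27×10⁵, so the forward reaction proceeds.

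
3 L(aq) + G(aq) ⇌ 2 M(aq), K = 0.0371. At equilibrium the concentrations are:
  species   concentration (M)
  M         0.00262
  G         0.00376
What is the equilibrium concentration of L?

At equilibrium, K = [M]² / ([L]³·[G]) = 0.0371.
(0.00262)² / (([L])³·(0.00376)) = 0.0371
[L]³ = 0.0492 ⇒ [L] = 0.366 M

[L] = 0.366 M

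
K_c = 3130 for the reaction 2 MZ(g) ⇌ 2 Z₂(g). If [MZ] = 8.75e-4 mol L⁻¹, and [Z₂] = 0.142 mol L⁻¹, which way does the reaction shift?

reverse (toward reactants)

Q_c = [Z₂]² / [MZ]² = (0.142)² / (8.75e-4)² = 26300
Q_c = 26300 > K_c = 3130, so the reverse reaction proceeds.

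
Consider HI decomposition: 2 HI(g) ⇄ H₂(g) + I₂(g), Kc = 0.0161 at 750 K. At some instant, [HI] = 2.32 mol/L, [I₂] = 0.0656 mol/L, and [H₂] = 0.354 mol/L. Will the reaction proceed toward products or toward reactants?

to the right

Qc = [H₂]·[I₂] / [HI]² = (0.354)·(0.0656) / (2.32)² = 0.00431
Qc = 0.00431 < Kc = 0.0161, so the forward reaction proceeds.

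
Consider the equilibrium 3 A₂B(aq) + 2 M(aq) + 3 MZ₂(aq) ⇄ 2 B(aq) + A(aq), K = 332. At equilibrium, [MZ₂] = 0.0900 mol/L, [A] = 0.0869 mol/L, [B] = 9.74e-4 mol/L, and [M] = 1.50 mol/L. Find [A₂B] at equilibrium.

[A₂B] = 0.00533 mol/L

At equilibrium, K = [B]²·[A] / ([A₂B]³·[M]²·[MZ₂]³) = 332.
(9.74e-4)²·(0.0869) / (([A₂B])³·(1.50)²·(0.0900)³) = 332
[A₂B]³ = 1.51e-7 ⇒ [A₂B] = 0.00533 mol/L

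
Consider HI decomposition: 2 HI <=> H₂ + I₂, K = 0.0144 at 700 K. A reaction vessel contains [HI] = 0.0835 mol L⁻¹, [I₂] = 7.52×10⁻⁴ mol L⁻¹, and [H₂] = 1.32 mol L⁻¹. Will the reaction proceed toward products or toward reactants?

Q = [H₂]·[I₂] / [HI]² = (1.32)·(7.52×10⁻⁴) / (0.0835)² = 0.142
Q = 0.142 > K = 0.0144, so the reverse reaction proceeds.

to the left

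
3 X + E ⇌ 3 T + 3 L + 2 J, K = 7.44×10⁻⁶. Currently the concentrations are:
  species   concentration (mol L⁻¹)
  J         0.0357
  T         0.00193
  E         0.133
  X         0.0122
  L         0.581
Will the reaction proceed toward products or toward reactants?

no net change (already at equilibrium)

Q = [T]³·[L]³·[J]² / ([X]³·[E]) = (0.00193)³·(0.581)³·(0.0357)² / ((0.0122)³·(0.133)) = 7.44×10⁻⁶
Q = 7.44×10⁻⁶ = K, so the system is already at equilibrium.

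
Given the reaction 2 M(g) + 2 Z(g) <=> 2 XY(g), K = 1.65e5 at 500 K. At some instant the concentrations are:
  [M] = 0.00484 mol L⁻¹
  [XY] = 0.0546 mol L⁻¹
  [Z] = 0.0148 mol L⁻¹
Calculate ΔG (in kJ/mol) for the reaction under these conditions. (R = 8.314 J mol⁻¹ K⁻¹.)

ΔG = 5.23 kJ/mol

Q = [XY]² / ([M]²·[Z]²) = (0.0546)² / ((0.00484)²·(0.0148)²) = 5.81e5
ΔG = RT ln(Q/K) = (8.314 J mol⁻¹ K⁻¹)(500 K) × ln(5.81e5/1.65e5)
   = (4.157 kJ/mol)(1.259) = 5.23 kJ/mol
ΔG > 0, so the forward reaction is non-spontaneous (proceeds in reverse).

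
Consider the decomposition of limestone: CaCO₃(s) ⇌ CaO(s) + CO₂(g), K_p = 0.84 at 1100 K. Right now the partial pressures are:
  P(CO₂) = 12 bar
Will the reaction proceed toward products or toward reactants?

(CaCO₃, CaO are pure solids — omitted from Q_p.)
Q_p = P(CO₂) = 12
Q_p = 12 > K_p = 0.84, so the reverse reaction proceeds.

toward reactants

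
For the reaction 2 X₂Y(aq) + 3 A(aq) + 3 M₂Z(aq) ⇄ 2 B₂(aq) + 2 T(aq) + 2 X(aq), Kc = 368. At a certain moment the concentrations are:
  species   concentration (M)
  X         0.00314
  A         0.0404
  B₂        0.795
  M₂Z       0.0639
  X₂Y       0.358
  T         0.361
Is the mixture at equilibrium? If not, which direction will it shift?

yes, at equilibrium

Qc = [B₂]²·[T]²·[X]² / ([X₂Y]²·[A]³·[M₂Z]³) = (0.795)²·(0.361)²·(0.00314)² / ((0.358)²·(0.0404)³·(0.0639)³) = 368
Qc = 368 = Kc; the system is at equilibrium.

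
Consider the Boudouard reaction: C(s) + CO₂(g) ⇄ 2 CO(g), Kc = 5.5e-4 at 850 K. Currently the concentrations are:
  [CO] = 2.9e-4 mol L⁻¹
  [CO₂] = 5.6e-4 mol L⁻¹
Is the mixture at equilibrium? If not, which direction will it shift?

no; Q < K, reaction proceeds forward

(C is a pure solid — omitted from Qc.)
Qc = [CO]² / [CO₂] = (2.9e-4)² / (5.6e-4) = 1.5e-4
Qc = 1.5e-4 < Kc = 5.5e-4: net forward reaction.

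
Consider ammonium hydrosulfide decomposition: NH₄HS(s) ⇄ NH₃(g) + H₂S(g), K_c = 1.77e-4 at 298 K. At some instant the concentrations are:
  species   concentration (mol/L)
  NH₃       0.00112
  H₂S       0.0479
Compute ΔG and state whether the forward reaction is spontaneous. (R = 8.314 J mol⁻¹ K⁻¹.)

(NH₄HS is a pure solid — omitted from Q_c.)
Q_c = [NH₃]·[H₂S] = (0.00112)·(0.0479) = 5.36e-5
ΔG = RT ln(Q_c/K_c) = (8.314 J mol⁻¹ K⁻¹)(298 K) × ln(5.36e-5/1.77e-4)
   = (2.478 kJ/mol)(-1.195) = -2.96 kJ/mol
ΔG < 0, so the forward reaction is spontaneous (proceeds forward).

ΔG = -2.96 kJ/mol; the forward reaction is spontaneous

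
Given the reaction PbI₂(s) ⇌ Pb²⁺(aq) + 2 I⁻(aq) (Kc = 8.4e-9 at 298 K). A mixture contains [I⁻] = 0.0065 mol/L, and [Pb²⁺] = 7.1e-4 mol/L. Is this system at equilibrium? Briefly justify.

(PbI₂ is a pure solid — omitted from Qc.)
Qc = [Pb²⁺]·[I⁻]² = (7.1e-4)·(0.0065)² = 3.0e-8
Qc = 3.0e-8 > Kc = 8.4e-9: net reverse reaction.

no; Q > K, reaction proceeds in reverse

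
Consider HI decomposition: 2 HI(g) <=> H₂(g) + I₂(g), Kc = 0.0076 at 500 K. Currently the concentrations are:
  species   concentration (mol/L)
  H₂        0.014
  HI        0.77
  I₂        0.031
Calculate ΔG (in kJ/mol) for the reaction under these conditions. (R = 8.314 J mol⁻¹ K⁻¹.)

ΔG = -9.73 kJ/mol

Qc = [H₂]·[I₂] / [HI]² = (0.014)·(0.031) / (0.77)² = 7.32e-4
ΔG = RT ln(Qc/Kc) = (8.314 J mol⁻¹ K⁻¹)(500 K) × ln(7.32e-4/0.0076)
   = (4.157 kJ/mol)(-2.340) = -9.73 kJ/mol
ΔG < 0, so the forward reaction is spontaneous (proceeds forward).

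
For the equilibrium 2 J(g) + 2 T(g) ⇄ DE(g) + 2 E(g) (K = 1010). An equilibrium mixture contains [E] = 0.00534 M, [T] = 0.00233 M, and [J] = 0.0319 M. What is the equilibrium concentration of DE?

[DE] = 0.196 M

At equilibrium, K = [DE]·[E]² / ([J]²·[T]²) = 1010.
([DE])·(0.00534)² / ((0.0319)²·(0.00233)²) = 1010
[DE] = 0.196 M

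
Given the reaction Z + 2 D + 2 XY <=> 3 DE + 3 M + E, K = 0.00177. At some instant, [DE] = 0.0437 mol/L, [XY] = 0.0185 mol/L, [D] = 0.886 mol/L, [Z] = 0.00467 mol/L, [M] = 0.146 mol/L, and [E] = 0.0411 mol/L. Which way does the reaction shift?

in the reverse direction

Q = [DE]³·[M]³·[E] / ([Z]·[D]²·[XY]²) = (0.0437)³·(0.146)³·(0.0411) / ((0.00467)·(0.886)²·(0.0185)²) = 0.00851
Q = 0.00851 > K = 0.00177, so the reverse reaction proceeds.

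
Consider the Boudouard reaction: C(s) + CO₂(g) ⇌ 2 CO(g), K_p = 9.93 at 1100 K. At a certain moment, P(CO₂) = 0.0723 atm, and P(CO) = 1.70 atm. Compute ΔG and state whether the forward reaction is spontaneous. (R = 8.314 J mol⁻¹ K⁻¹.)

ΔG = 12.7 kJ/mol; the forward reaction is non-spontaneous

(C is a pure solid — omitted from Q_p.)
Q_p = P(CO)² / P(CO₂) = (1.70)² / (0.0723) = 40.0
ΔG = RT ln(Q_p/K_p) = (8.314 J mol⁻¹ K⁻¹)(1100 K) × ln(40.0/9.93)
   = (9.145 kJ/mol)(1.393) = 12.7 kJ/mol
ΔG > 0, so the forward reaction is non-spontaneous (proceeds in reverse).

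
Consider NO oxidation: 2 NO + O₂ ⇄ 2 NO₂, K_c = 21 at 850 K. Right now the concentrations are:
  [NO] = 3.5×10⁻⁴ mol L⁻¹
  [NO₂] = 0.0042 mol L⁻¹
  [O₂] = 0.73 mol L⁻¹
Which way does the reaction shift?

reverse (toward reactants)

Q_c = [NO₂]² / ([NO]²·[O₂]) = (0.0042)² / ((3.5×10⁻⁴)²·(0.73)) = 200
Q_c = 200 > K_c = 21, so the reverse reaction proceeds.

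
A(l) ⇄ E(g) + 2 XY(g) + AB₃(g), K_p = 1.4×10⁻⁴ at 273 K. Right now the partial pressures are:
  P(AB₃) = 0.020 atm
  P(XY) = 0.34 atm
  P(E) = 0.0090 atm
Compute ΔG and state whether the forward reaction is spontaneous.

ΔG = -4.33 kJ/mol; the forward reaction is spontaneous

(A is a pure liquid — omitted from Q_p.)
Q_p = P(E)·P(XY)²·P(AB₃) = (0.0090)·(0.34)²·(0.020) = 2.08×10⁻⁵
ΔG = RT ln(Q_p/K_p) = (8.314 J mol⁻¹ K⁻¹)(273 K) × ln(2.08×10⁻⁵/1.4×10⁻⁴)
   = (2.270 kJ/mol)(-1.907) = -4.33 kJ/mol
ΔG < 0, so the forward reaction is spontaneous (proceeds forward).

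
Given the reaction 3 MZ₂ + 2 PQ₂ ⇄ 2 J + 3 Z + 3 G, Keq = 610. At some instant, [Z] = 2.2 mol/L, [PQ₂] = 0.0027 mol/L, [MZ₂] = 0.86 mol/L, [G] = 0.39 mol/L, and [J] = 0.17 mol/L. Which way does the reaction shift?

reverse (toward reactants)

Q = [J]²·[Z]³·[G]³ / ([MZ₂]³·[PQ₂]²) = (0.17)²·(2.2)³·(0.39)³ / ((0.86)³·(0.0027)²) = 3900
Q = 3900 > Keq = 610, so the reverse reaction proceeds.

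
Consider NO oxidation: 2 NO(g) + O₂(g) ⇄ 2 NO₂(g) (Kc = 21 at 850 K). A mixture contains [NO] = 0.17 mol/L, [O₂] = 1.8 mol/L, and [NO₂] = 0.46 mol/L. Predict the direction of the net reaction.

Qc = [NO₂]² / ([NO]²·[O₂]) = (0.46)² / ((0.17)²·(1.8)) = 4.1
Qc = 4.1 < Kc = 21, so the forward reaction proceeds.

to the right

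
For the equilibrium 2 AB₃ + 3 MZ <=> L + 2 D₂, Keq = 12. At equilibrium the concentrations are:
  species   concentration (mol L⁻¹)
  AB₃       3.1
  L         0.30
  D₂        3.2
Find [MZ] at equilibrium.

At equilibrium, Keq = [L]·[D₂]² / ([AB₃]²·[MZ]³) = 12.
(0.30)·(3.2)² / ((3.1)²·([MZ])³) = 12
[MZ]³ = 0.0266 ⇒ [MZ] = 0.30 mol L⁻¹

[MZ] = 0.30 mol L⁻¹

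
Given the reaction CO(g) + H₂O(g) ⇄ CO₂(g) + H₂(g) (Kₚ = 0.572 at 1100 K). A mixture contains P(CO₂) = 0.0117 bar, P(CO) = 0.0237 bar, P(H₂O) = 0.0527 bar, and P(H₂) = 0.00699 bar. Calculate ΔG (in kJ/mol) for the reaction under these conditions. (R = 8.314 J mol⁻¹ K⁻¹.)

ΔG = -19.8 kJ/mol

Qₚ = P(CO₂)·P(H₂) / (P(CO)·P(H₂O)) = (0.0117)·(0.00699) / ((0.0237)·(0.0527)) = 0.0655
ΔG = RT ln(Qₚ/Kₚ) = (8.314 J mol⁻¹ K⁻¹)(1100 K) × ln(0.0655/0.572)
   = (9.145 kJ/mol)(-2.167) = -19.8 kJ/mol
ΔG < 0, so the forward reaction is spontaneous (proceeds forward).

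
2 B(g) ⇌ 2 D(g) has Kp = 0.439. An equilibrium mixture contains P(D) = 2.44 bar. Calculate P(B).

At equilibrium, Kp = P(D)² / P(B)² = 0.439.
(2.44)² / (P(B))² = 0.439
P(B)² = 13.6 ⇒ P(B) = 3.68 bar

P(B) = 3.68 bar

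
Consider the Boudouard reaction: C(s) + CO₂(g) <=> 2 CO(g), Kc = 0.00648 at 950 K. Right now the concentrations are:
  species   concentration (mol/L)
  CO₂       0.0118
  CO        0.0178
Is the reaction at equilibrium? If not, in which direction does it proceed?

(C is a pure solid — omitted from Qc.)
Qc = [CO]² / [CO₂] = (0.0178)² / (0.0118) = 0.0269
Qc = 0.0269 > Kc = 0.00648, so the reverse reaction proceeds.

in the reverse direction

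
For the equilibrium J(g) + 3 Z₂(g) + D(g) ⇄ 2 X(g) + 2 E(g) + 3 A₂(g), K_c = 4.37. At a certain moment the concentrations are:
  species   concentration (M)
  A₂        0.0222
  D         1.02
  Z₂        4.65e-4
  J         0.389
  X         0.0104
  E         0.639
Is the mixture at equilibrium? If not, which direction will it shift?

Q_c = [X]²·[E]²·[A₂]³ / ([J]·[Z₂]³·[D]) = (0.0104)²·(0.639)²·(0.0222)³ / ((0.389)·(4.65e-4)³·(1.02)) = 12.1
Q_c = 12.1 > K_c = 4.37: net reverse reaction.

no; Q > K, reaction proceeds in reverse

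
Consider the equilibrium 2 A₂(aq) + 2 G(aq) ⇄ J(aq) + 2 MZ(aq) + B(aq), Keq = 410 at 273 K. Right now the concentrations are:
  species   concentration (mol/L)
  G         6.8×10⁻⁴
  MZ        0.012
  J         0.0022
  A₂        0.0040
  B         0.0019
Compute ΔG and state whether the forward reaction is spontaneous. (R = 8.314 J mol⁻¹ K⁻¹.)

Q = [J]·[MZ]²·[B] / ([A₂]²·[G]²) = (0.0022)·(0.012)²·(0.0019) / ((0.0040)²·(6.8×10⁻⁴)²) = 81.4
ΔG = RT ln(Q/Keq) = (8.314 J mol⁻¹ K⁻¹)(273 K) × ln(81.4/410)
   = (2.270 kJ/mol)(-1.617) = -3.67 kJ/mol
ΔG < 0, so the forward reaction is spontaneous (proceeds forward).

ΔG = -3.67 kJ/mol; the forward reaction is spontaneous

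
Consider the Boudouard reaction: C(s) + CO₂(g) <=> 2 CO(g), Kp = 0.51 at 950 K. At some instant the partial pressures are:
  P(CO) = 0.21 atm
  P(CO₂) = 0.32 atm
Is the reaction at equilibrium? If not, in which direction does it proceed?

(C is a pure solid — omitted from Qp.)
Qp = P(CO)² / P(CO₂) = (0.21)² / (0.32) = 0.14
Qp = 0.14 < Kp = 0.51, so the forward reaction proceeds.

to the right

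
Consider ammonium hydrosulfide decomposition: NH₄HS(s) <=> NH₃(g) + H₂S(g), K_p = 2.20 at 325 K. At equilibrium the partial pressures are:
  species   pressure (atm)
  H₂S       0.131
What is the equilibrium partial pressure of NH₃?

P(NH₃) = 16.8 atm

(NH₄HS is a pure solid — omitted from K_p.)
At equilibrium, K_p = P(NH₃)·P(H₂S) = 2.20.
(P(NH₃))·(0.131) = 2.20
P(NH₃) = 16.8 atm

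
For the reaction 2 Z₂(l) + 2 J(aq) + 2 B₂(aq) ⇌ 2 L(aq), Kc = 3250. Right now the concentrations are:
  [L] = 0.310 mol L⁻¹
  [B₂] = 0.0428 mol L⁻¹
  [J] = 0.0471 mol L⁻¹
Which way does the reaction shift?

(Z₂ is a pure liquid — omitted from Qc.)
Qc = [L]² / ([J]²·[B₂]²) = (0.310)² / ((0.0471)²·(0.0428)²) = 23600
Qc = 23600 > Kc = 3250, so the reverse reaction proceeds.

in the reverse direction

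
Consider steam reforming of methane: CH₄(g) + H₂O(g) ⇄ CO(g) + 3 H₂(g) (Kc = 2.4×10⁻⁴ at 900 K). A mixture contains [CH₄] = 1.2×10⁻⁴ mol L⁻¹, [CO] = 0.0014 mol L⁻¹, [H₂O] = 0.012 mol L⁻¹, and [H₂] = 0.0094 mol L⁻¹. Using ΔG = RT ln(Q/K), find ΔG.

Qc = [CO]·[H₂]³ / ([CH₄]·[H₂O]) = (0.0014)·(0.0094)³ / ((1.2×10⁻⁴)·(0.012)) = 8.08×10⁻⁴
ΔG = RT ln(Qc/Kc) = (8.314 J mol⁻¹ K⁻¹)(900 K) × ln(8.08×10⁻⁴/2.4×10⁻⁴)
   = (7.483 kJ/mol)(1.214) = 9.08 kJ/mol
ΔG > 0, so the forward reaction is non-spontaneous (proceeds in reverse).

ΔG = 9.08 kJ/mol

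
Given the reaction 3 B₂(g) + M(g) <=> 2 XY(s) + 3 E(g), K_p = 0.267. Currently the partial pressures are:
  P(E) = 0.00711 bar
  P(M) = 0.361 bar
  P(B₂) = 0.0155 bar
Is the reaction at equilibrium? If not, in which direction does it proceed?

at equilibrium

(XY is a pure solid — omitted from Q_p.)
Q_p = P(E)³ / (P(B₂)³·P(M)) = (0.00711)³ / ((0.0155)³·(0.361)) = 0.267
Q_p = 0.267 = K_p, so the system is already at equilibrium.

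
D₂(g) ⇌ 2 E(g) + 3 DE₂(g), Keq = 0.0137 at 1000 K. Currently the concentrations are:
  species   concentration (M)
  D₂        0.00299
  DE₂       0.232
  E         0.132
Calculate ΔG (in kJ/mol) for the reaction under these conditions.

Q = [E]²·[DE₂]³ / [D₂] = (0.132)²·(0.232)³ / (0.00299) = 0.0728
ΔG = RT ln(Q/Keq) = (8.314 J mol⁻¹ K⁻¹)(1000 K) × ln(0.0728/0.0137)
   = (8.314 kJ/mol)(1.670) = 13.9 kJ/mol
ΔG > 0, so the forward reaction is non-spontaneous (proceeds in reverse).

ΔG = 13.9 kJ/mol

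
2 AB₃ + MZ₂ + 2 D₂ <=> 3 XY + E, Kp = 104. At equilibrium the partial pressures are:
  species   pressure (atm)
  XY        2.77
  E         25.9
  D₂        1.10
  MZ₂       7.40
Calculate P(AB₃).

At equilibrium, Kp = P(XY)³·P(E) / (P(AB₃)²·P(MZ₂)·P(D₂)²) = 104.
(2.77)³·(25.9) / ((P(AB₃))²·(7.40)·(1.10)²) = 104
P(AB₃)² = 0.591 ⇒ P(AB₃) = 0.769 atm

P(AB₃) = 0.769 atm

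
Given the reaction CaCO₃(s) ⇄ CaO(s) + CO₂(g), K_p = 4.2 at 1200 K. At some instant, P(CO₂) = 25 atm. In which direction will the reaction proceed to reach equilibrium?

(CaCO₃, CaO are pure solids — omitted from Q_p.)
Q_p = P(CO₂) = 25
Q_p = 25 > K_p = 4.2, so the reverse reaction proceeds.

toward reactants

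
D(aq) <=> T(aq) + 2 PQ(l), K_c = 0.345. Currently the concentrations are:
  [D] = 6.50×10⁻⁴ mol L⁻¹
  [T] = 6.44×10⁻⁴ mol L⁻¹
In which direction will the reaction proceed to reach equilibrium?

in the reverse direction

(PQ is a pure liquid — omitted from Q_c.)
Q_c = [T] / [D] = (6.44×10⁻⁴) / (6.50×10⁻⁴) = 0.991
Q_c = 0.991 > K_c = 0.345, so the reverse reaction proceeds.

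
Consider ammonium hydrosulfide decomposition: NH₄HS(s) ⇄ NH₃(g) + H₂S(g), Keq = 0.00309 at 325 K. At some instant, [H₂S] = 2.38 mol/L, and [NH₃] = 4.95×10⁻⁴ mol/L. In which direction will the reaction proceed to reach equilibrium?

to the right

(NH₄HS is a pure solid — omitted from Q.)
Q = [NH₃]·[H₂S] = (4.95×10⁻⁴)·(2.38) = 0.00118
Q = 0.00118 < Keq = 0.00309, so the forward reaction proceeds.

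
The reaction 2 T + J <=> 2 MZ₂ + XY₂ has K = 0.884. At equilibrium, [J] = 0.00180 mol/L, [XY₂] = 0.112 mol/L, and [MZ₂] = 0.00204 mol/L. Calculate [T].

At equilibrium, K = [MZ₂]²·[XY₂] / ([T]²·[J]) = 0.884.
(0.00204)²·(0.112) / (([T])²·(0.00180)) = 0.884
[T]² = 2.93e-4 ⇒ [T] = 0.0171 mol/L

[T] = 0.0171 mol/L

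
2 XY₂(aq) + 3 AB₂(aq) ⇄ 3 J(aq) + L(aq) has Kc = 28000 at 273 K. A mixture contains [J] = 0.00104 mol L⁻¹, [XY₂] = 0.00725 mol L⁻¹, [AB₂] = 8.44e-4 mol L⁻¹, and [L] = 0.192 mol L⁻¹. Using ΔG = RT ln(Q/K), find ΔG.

Qc = [J]³·[L] / ([XY₂]²·[AB₂]³) = (0.00104)³·(0.192) / ((0.00725)²·(8.44e-4)³) = 6830
ΔG = RT ln(Qc/Kc) = (8.314 J mol⁻¹ K⁻¹)(273 K) × ln(6830/28000)
   = (2.270 kJ/mol)(-1.411) = -3.20 kJ/mol
ΔG < 0, so the forward reaction is spontaneous (proceeds forward).

ΔG = -3.20 kJ/mol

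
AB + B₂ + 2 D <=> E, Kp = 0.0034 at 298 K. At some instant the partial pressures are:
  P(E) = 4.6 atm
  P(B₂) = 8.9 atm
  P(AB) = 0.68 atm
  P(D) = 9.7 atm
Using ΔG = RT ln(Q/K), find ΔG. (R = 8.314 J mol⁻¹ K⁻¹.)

Qp = P(E) / (P(AB)·P(B₂)·P(D)²) = (4.6) / ((0.68)·(8.9)·(9.7)²) = 0.00808
ΔG = RT ln(Qp/Kp) = (8.314 J mol⁻¹ K⁻¹)(298 K) × ln(0.00808/0.0034)
   = (2.478 kJ/mol)(0.8656) = 2.14 kJ/mol
ΔG > 0, so the forward reaction is non-spontaneous (proceeds in reverse).

ΔG = 2.14 kJ/mol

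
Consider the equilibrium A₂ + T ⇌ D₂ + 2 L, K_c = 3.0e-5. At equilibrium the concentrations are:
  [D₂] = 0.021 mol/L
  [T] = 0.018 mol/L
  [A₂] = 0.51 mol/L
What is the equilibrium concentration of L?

[L] = 0.0036 mol/L

At equilibrium, K_c = [D₂]·[L]² / ([A₂]·[T]) = 3.0e-5.
(0.021)·([L])² / ((0.51)·(0.018)) = 3.0e-5
[L]² = 1.31e-5 ⇒ [L] = 0.0036 mol/L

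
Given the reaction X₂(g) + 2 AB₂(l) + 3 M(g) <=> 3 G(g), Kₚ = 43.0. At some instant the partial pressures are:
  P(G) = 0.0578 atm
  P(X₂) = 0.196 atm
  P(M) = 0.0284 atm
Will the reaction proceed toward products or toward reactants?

(AB₂ is a pure liquid — omitted from Qₚ.)
Qₚ = P(G)³ / (P(X₂)·P(M)³) = (0.0578)³ / ((0.196)·(0.0284)³) = 43.0
Qₚ = 43.0 = Kₚ, so the system is already at equilibrium.

no net change (already at equilibrium)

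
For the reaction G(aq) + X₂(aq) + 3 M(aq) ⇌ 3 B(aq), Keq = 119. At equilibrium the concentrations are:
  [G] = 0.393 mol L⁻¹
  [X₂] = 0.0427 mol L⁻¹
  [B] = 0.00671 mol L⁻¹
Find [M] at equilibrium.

At equilibrium, Keq = [B]³ / ([G]·[X₂]·[M]³) = 119.
(0.00671)³ / ((0.393)·(0.0427)·([M])³) = 119
[M]³ = 1.51e-7 ⇒ [M] = 0.00533 mol L⁻¹

[M] = 0.00533 mol L⁻¹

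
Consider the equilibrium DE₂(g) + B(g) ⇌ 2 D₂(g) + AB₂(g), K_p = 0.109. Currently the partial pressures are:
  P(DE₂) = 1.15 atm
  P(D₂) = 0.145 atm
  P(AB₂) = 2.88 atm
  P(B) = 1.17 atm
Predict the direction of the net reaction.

Q_p = P(D₂)²·P(AB₂) / (P(DE₂)·P(B)) = (0.145)²·(2.88) / ((1.15)·(1.17)) = 0.0450
Q_p = 0.0450 < K_p = 0.109, so the forward reaction proceeds.

to the right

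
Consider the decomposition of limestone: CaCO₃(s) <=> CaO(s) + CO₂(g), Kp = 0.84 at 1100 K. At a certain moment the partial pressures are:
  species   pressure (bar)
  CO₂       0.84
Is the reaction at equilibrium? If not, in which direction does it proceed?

neither direction; the system is at equilibrium

(CaCO₃, CaO are pure solids — omitted from Qp.)
Qp = P(CO₂) = 0.84
Qp = 0.84 = Kp, so the system is already at equilibrium.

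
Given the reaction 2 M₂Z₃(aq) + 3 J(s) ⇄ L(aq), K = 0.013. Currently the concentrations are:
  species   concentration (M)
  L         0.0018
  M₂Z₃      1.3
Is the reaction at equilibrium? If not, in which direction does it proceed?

toward products

(J is a pure solid — omitted from Q.)
Q = [L] / [M₂Z₃]² = (0.0018) / (1.3)² = 0.0011
Q = 0.0011 < K = 0.013, so the forward reaction proceeds.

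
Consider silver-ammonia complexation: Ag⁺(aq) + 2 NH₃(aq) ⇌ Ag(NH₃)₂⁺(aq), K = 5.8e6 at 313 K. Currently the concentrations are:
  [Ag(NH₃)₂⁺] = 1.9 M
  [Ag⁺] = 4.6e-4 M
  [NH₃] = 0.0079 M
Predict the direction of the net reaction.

reverse (toward reactants)

Q = [Ag(NH₃)₂⁺] / ([Ag⁺]·[NH₃]²) = (1.9) / ((4.6e-4)·(0.0079)²) = 6.6e7
Q = 6.6e7 > K = 5.8e6, so the reverse reaction proceeds.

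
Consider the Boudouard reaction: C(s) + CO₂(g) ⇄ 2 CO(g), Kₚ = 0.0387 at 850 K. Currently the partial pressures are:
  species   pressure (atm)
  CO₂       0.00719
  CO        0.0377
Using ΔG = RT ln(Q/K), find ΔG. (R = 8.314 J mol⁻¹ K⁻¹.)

ΔG = 11.5 kJ/mol

(C is a pure solid — omitted from Qₚ.)
Qₚ = P(CO)² / P(CO₂) = (0.0377)² / (0.00719) = 0.198
ΔG = RT ln(Qₚ/Kₚ) = (8.314 J mol⁻¹ K⁻¹)(850 K) × ln(0.198/0.0387)
   = (7.067 kJ/mol)(1.632) = 11.5 kJ/mol
ΔG > 0, so the forward reaction is non-spontaneous (proceeds in reverse).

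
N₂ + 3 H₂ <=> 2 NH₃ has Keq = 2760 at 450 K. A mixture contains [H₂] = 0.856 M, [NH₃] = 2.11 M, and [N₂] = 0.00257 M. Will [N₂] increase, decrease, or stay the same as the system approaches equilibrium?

Q = [NH₃]² / ([N₂]·[H₂]³) = (2.11)² / ((0.00257)·(0.856)³) = 2760
Q = 2760 = Keq; the system is at equilibrium.

stay the same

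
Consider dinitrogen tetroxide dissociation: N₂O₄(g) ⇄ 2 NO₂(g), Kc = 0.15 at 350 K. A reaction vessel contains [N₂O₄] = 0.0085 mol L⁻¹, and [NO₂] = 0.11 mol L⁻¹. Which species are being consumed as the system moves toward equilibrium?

NO₂ (products)

Qc = [NO₂]² / [N₂O₄] = (0.11)² / (0.0085) = 1.4
Qc = 1.4 > Kc = 0.15: net reverse reaction.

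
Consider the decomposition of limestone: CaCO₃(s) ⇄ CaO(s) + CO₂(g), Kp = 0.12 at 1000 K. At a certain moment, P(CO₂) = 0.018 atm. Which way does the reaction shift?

(CaCO₃, CaO are pure solids — omitted from Qp.)
Qp = P(CO₂) = 0.018
Qp = 0.018 < Kp = 0.12, so the forward reaction proceeds.

in the forward direction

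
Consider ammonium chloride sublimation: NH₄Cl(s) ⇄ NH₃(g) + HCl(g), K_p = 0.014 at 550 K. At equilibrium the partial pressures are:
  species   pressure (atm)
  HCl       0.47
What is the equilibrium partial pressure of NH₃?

(NH₄Cl is a pure solid — omitted from K_p.)
At equilibrium, K_p = P(NH₃)·P(HCl) = 0.014.
(P(NH₃))·(0.47) = 0.014
P(NH₃) = 0.0298 = 0.030 atm

P(NH₃) = 0.030 atm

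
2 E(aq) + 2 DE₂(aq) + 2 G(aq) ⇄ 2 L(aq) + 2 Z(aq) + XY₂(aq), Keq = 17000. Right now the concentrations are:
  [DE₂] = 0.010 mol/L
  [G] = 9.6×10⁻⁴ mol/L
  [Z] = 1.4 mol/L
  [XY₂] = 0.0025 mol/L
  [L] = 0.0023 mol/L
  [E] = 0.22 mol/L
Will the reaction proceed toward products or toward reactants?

in the forward direction

Q = [L]²·[Z]²·[XY₂] / ([E]²·[DE₂]²·[G]²) = (0.0023)²·(1.4)²·(0.0025) / ((0.22)²·(0.010)²·(9.6×10⁻⁴)²) = 5800
Q = 5800 < Keq = 17000, so the forward reaction proceeds.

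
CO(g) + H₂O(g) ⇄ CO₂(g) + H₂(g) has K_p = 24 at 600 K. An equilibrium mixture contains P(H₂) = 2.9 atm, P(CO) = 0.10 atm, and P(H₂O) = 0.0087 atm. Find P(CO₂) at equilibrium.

At equilibrium, K_p = P(CO₂)·P(H₂) / (P(CO)·P(H₂O)) = 24.
(P(CO₂))·(2.9) / ((0.10)·(0.0087)) = 24
P(CO₂) = 0.00720 = 0.0072 atm

P(CO₂) = 0.0072 atm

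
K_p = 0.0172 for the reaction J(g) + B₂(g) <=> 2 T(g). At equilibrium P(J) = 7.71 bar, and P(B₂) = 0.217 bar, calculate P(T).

P(T) = 0.170 bar

At equilibrium, K_p = P(T)² / (P(J)·P(B₂)) = 0.0172.
(P(T))² / ((7.71)·(0.217)) = 0.0172
P(T)² = 0.0288 ⇒ P(T) = 0.170 bar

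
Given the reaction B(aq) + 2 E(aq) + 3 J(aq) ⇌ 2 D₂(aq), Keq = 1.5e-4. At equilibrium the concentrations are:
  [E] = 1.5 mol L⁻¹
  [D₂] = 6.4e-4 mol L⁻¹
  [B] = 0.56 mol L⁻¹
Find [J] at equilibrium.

At equilibrium, Keq = [D₂]² / ([B]·[E]²·[J]³) = 1.5e-4.
(6.4e-4)² / ((0.56)·(1.5)²·([J])³) = 1.5e-4
[J]³ = 0.00217 ⇒ [J] = 0.13 mol L⁻¹

[J] = 0.13 mol L⁻¹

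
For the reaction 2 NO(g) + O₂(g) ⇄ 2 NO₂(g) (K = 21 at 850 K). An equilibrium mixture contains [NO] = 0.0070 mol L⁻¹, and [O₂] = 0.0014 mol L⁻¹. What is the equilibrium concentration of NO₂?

At equilibrium, K = [NO₂]² / ([NO]²·[O₂]) = 21.
([NO₂])² / ((0.0070)²·(0.0014)) = 21
[NO₂]² = 1.44×10⁻⁶ ⇒ [NO₂] = 0.0012 mol L⁻¹

[NO₂] = 0.0012 mol L⁻¹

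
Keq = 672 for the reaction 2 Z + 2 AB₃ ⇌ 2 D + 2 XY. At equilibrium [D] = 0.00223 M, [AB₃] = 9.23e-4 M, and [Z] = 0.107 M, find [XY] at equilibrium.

At equilibrium, Keq = [D]²·[XY]² / ([Z]²·[AB₃]²) = 672.
(0.00223)²·([XY])² / ((0.107)²·(9.23e-4)²) = 672
[XY]² = 1.32 ⇒ [XY] = 1.15 M

[XY] = 1.15 M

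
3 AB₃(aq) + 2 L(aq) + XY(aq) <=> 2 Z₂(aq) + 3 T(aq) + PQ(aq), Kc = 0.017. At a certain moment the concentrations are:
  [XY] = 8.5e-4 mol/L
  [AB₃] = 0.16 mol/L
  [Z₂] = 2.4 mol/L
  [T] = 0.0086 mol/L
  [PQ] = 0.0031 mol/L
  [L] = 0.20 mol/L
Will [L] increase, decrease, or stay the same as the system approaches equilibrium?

Qc = [Z₂]²·[T]³·[PQ] / ([AB₃]³·[L]²·[XY]) = (2.4)²·(0.0086)³·(0.0031) / ((0.16)³·(0.20)²·(8.5e-4)) = 0.082
Qc = 0.082 > Kc = 0.017: net reverse reaction.
L is a reactant, so it increases.

increase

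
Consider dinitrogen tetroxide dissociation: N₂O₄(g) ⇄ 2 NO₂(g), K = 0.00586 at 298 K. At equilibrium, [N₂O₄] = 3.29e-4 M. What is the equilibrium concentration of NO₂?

[NO₂] = 0.00139 M

At equilibrium, K = [NO₂]² / [N₂O₄] = 0.00586.
([NO₂])² / (3.29e-4) = 0.00586
[NO₂]² = 1.93e-6 ⇒ [NO₂] = 0.00139 M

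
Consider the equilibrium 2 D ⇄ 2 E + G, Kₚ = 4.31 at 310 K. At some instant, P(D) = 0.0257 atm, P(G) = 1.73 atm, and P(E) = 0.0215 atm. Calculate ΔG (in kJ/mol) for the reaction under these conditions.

Qₚ = P(E)²·P(G) / P(D)² = (0.0215)²·(1.73) / (0.0257)² = 1.21
ΔG = RT ln(Qₚ/Kₚ) = (8.314 J mol⁻¹ K⁻¹)(310 K) × ln(1.21/4.31)
   = (2.577 kJ/mol)(-1.270) = -3.27 kJ/mol
ΔG < 0, so the forward reaction is spontaneous (proceeds forward).

ΔG = -3.27 kJ/mol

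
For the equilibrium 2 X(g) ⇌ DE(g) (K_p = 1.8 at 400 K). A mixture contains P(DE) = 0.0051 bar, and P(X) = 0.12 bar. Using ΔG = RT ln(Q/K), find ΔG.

Q_p = P(DE) / P(X)² = (0.0051) / (0.12)² = 0.354
ΔG = RT ln(Q_p/K_p) = (8.314 J mol⁻¹ K⁻¹)(400 K) × ln(0.354/1.8)
   = (3.326 kJ/mol)(-1.626) = -5.41 kJ/mol
ΔG < 0, so the forward reaction is spontaneous (proceeds forward).

ΔG = -5.41 kJ/mol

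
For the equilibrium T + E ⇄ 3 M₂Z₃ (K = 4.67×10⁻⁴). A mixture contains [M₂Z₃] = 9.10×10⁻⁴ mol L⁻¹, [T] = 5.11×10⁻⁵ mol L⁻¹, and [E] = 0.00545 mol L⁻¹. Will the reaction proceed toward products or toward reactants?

toward reactants

Q = [M₂Z₃]³ / ([T]·[E]) = (9.10×10⁻⁴)³ / ((5.11×10⁻⁵)·(0.00545)) = 0.00271
Q = 0.00271 > K = 4.67×10⁻⁴, so the reverse reaction proceeds.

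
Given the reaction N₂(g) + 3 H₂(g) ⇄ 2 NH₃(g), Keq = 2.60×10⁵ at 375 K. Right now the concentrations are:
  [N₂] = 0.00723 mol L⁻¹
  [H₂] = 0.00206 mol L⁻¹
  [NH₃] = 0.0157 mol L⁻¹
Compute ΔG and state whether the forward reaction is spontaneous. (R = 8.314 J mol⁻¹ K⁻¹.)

ΔG = 8.44 kJ/mol; the forward reaction is non-spontaneous

Q = [NH₃]² / ([N₂]·[H₂]³) = (0.0157)² / ((0.00723)·(0.00206)³) = 3.90×10⁶
ΔG = RT ln(Q/Keq) = (8.314 J mol⁻¹ K⁻¹)(375 K) × ln(3.90×10⁶/2.60×10⁵)
   = (3.118 kJ/mol)(2.708) = 8.44 kJ/mol
ΔG > 0, so the forward reaction is non-spontaneous (proceeds in reverse).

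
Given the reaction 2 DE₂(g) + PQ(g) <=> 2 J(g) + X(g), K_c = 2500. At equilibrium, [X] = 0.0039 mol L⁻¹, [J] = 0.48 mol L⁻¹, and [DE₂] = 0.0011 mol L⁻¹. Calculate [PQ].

[PQ] = 0.30 mol L⁻¹

At equilibrium, K_c = [J]²·[X] / ([DE₂]²·[PQ]) = 2500.
(0.48)²·(0.0039) / ((0.0011)²·([PQ])) = 2500
[PQ] = 0.297 = 0.30 mol L⁻¹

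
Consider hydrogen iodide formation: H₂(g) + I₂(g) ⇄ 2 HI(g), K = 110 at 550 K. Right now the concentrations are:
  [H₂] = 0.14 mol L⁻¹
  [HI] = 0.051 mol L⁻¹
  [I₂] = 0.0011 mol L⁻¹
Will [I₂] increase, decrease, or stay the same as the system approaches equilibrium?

Q = [HI]² / ([H₂]·[I₂]) = (0.051)² / ((0.14)·(0.0011)) = 17
Q = 17 < K = 110: net forward reaction.
I₂ is a reactant, so it decreases.

decrease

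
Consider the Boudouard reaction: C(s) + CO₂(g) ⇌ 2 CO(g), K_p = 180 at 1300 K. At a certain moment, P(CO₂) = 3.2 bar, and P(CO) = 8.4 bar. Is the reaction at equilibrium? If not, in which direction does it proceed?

(C is a pure solid — omitted from Q_p.)
Q_p = P(CO)² / P(CO₂) = (8.4)² / (3.2) = 22
Q_p = 22 < K_p = 180, so the forward reaction proceeds.

to the right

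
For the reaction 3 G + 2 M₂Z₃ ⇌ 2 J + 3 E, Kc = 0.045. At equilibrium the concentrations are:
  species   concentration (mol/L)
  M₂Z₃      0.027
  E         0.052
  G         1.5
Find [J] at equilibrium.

At equilibrium, Kc = [J]²·[E]³ / ([G]³·[M₂Z₃]²) = 0.045.
([J])²·(0.052)³ / ((1.5)³·(0.027)²) = 0.045
[J]² = 0.787 ⇒ [J] = 0.89 mol/L

[J] = 0.89 mol/L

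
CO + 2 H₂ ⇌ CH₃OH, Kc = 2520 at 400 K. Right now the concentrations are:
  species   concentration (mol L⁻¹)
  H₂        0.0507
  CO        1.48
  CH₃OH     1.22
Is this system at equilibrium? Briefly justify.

Qc = [CH₃OH] / ([CO]·[H₂]²) = (1.22) / ((1.48)·(0.0507)²) = 321
Qc = 321 < Kc = 2520: net forward reaction.

no; Q < K, reaction proceeds forward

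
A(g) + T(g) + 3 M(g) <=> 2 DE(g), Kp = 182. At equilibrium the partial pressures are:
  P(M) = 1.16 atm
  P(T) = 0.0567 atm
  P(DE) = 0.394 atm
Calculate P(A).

P(A) = 0.00964 atm

At equilibrium, Kp = P(DE)² / (P(A)·P(T)·P(M)³) = 182.
(0.394)² / ((P(A))·(0.0567)·(1.16)³) = 182
P(A) = 0.00964 atm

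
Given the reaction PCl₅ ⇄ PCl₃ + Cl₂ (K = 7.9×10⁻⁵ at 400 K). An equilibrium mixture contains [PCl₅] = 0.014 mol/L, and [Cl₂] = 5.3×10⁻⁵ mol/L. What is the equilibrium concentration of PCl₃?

[PCl₃] = 0.021 mol/L

At equilibrium, K = [PCl₃]·[Cl₂] / [PCl₅] = 7.9×10⁻⁵.
([PCl₃])·(5.3×10⁻⁵) / (0.014) = 7.9×10⁻⁵
[PCl₃] = 0.0209 = 0.021 mol/L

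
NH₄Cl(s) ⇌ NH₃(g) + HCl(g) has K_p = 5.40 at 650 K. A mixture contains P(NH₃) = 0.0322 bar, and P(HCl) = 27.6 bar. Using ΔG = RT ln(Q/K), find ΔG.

(NH₄Cl is a pure solid — omitted from Q_p.)
Q_p = P(NH₃)·P(HCl) = (0.0322)·(27.6) = 0.889
ΔG = RT ln(Q_p/K_p) = (8.314 J mol⁻¹ K⁻¹)(650 K) × ln(0.889/5.40)
   = (5.404 kJ/mol)(-1.804) = -9.75 kJ/mol
ΔG < 0, so the forward reaction is spontaneous (proceeds forward).

ΔG = -9.75 kJ/mol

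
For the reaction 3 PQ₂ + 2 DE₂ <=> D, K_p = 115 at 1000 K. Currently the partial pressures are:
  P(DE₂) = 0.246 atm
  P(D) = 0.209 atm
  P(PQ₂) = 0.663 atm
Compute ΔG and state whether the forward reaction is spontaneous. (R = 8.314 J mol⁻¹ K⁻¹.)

ΔG = -18.9 kJ/mol; the forward reaction is spontaneous

Q_p = P(D) / (P(PQ₂)³·P(DE₂)²) = (0.209) / ((0.663)³·(0.246)²) = 11.9
ΔG = RT ln(Q_p/K_p) = (8.314 J mol⁻¹ K⁻¹)(1000 K) × ln(11.9/115)
   = (8.314 kJ/mol)(-2.268) = -18.9 kJ/mol
ΔG < 0, so the forward reaction is spontaneous (proceeds forward).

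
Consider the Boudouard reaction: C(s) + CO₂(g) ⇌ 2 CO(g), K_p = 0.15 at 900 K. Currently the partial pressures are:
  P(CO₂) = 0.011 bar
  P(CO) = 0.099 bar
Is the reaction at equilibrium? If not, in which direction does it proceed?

toward reactants

(C is a pure solid — omitted from Q_p.)
Q_p = P(CO)² / P(CO₂) = (0.099)² / (0.011) = 0.89
Q_p = 0.89 > K_p = 0.15, so the reverse reaction proceeds.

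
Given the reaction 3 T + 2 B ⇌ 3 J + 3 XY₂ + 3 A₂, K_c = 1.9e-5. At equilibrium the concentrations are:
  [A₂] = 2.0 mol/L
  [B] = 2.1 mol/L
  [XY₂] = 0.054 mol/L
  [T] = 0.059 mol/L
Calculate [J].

At equilibrium, K_c = [J]³·[XY₂]³·[A₂]³ / ([T]³·[B]²) = 1.9e-5.
([J])³·(0.054)³·(2.0)³ / ((0.059)³·(2.1)²) = 1.9e-5
[J]³ = 1.37e-5 ⇒ [J] = 0.024 mol/L

[J] = 0.024 mol/L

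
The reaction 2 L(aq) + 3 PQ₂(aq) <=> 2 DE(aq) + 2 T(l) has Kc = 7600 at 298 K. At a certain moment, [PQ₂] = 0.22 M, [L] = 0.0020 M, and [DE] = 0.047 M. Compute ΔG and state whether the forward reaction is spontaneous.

ΔG = 4.76 kJ/mol; the forward reaction is non-spontaneous

(T is a pure liquid — omitted from Qc.)
Qc = [DE]² / ([L]²·[PQ₂]³) = (0.047)² / ((0.0020)²·(0.22)³) = 51900
ΔG = RT ln(Qc/Kc) = (8.314 J mol⁻¹ K⁻¹)(298 K) × ln(51900/7600)
   = (2.478 kJ/mol)(1.921) = 4.76 kJ/mol
ΔG > 0, so the forward reaction is non-spontaneous (proceeds in reverse).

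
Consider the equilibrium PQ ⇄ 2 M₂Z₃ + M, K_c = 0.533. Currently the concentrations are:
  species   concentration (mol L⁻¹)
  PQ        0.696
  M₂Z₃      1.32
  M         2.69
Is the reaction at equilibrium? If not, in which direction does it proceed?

Q_c = [M₂Z₃]²·[M] / [PQ] = (1.32)²·(2.69) / (0.696) = 6.73
Q_c = 6.73 > K_c = 0.533, so the reverse reaction proceeds.

to the left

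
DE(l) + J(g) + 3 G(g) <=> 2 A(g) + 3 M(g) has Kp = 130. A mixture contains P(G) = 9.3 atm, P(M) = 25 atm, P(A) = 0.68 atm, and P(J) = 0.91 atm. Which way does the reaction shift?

(DE is a pure liquid — omitted from Qp.)
Qp = P(A)²·P(M)³ / (P(J)·P(G)³) = (0.68)²·(25)³ / ((0.91)·(9.3)³) = 9.9
Qp = 9.9 < Kp = 130, so the forward reaction proceeds.

to the right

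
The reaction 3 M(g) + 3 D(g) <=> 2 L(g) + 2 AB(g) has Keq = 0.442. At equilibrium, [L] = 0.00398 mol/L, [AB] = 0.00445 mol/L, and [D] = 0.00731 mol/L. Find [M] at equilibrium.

At equilibrium, Keq = [L]²·[AB]² / ([M]³·[D]³) = 0.442.
(0.00398)²·(0.00445)² / (([M])³·(0.00731)³) = 0.442
[M]³ = 0.00182 ⇒ [M] = 0.122 mol/L

[M] = 0.122 mol/L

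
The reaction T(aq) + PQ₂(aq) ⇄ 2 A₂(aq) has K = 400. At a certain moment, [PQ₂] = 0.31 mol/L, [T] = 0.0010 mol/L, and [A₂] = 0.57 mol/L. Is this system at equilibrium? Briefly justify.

Q = [A₂]² / ([T]·[PQ₂]) = (0.57)² / ((0.0010)·(0.31)) = 1000
Q = 1000 > K = 400: net reverse reaction.

no; Q > K, reaction proceeds in reverse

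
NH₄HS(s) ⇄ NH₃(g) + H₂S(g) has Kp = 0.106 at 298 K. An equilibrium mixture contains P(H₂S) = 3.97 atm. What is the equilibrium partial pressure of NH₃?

P(NH₃) = 0.0267 atm

(NH₄HS is a pure solid — omitted from Kp.)
At equilibrium, Kp = P(NH₃)·P(H₂S) = 0.106.
(P(NH₃))·(3.97) = 0.106
P(NH₃) = 0.0267 atm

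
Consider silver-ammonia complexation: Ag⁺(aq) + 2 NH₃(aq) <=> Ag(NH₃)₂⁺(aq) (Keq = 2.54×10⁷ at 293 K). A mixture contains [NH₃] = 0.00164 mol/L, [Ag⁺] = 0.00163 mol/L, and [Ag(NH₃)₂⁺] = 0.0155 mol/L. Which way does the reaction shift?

toward products

Q = [Ag(NH₃)₂⁺] / ([Ag⁺]·[NH₃]²) = (0.0155) / ((0.00163)·(0.00164)²) = 3.54×10⁶
Q = 3.54×10⁶ < Keq = 2.54×10⁷, so the forward reaction proceeds.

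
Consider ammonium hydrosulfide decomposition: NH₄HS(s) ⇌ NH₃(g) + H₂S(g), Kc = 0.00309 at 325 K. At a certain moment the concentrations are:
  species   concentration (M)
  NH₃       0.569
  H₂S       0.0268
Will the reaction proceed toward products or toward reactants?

(NH₄HS is a pure solid — omitted from Qc.)
Qc = [NH₃]·[H₂S] = (0.569)·(0.0268) = 0.0152
Qc = 0.0152 > Kc = 0.00309, so the reverse reaction proceeds.

to the left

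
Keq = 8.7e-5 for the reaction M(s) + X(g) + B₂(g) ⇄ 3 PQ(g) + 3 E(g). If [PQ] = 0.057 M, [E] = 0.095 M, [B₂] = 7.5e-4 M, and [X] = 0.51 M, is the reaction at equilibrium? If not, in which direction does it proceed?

(M is a pure solid — omitted from Q.)
Q = [PQ]³·[E]³ / ([X]·[B₂]) = (0.057)³·(0.095)³ / ((0.51)·(7.5e-4)) = 4.2e-4
Q = 4.2e-4 > Keq = 8.7e-5, so the reverse reaction proceeds.

in the reverse direction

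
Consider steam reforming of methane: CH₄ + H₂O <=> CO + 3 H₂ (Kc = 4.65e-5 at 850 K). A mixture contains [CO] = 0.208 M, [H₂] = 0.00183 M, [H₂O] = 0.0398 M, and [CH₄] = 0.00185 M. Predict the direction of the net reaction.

Qc = [CO]·[H₂]³ / ([CH₄]·[H₂O]) = (0.208)·(0.00183)³ / ((0.00185)·(0.0398)) = 1.73e-5
Qc = 1.73e-5 < Kc = 4.65e-5, so the forward reaction proceeds.

forward (toward products)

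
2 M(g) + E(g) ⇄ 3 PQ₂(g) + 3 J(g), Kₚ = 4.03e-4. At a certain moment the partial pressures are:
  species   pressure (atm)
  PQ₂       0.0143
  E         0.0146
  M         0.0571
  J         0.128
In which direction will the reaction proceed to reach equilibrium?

Qₚ = P(PQ₂)³·P(J)³ / (P(M)²·P(E)) = (0.0143)³·(0.128)³ / ((0.0571)²·(0.0146)) = 1.29e-4
Qₚ = 1.29e-4 < Kₚ = 4.03e-4, so the forward reaction proceeds.

toward products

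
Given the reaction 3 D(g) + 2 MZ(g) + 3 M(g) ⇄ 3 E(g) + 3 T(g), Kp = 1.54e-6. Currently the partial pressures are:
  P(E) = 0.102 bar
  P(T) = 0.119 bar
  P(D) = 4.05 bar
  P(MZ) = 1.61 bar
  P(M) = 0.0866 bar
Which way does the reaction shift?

in the reverse direction

Qp = P(E)³·P(T)³ / (P(D)³·P(MZ)²·P(M)³) = (0.102)³·(0.119)³ / ((4.05)³·(1.61)²·(0.0866)³) = 1.60e-5
Qp = 1.60e-5 > Kp = 1.54e-6, so the reverse reaction proceeds.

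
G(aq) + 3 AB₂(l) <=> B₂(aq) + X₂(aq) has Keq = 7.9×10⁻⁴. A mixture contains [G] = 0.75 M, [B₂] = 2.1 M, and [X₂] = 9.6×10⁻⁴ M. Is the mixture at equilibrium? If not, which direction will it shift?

(AB₂ is a pure liquid — omitted from Q.)
Q = [B₂]·[X₂] / [G] = (2.1)·(9.6×10⁻⁴) / (0.75) = 0.0027
Q = 0.0027 > Keq = 7.9×10⁻⁴: net reverse reaction.

no; Q > K, reaction proceeds in reverse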